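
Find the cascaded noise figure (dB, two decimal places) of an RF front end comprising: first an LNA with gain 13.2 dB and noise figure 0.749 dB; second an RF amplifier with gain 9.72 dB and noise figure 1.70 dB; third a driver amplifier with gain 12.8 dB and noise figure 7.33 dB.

0.91 dB

Convert to linear (a loss of L dB is a gain of −L dB): F_i = 10^(NF_i/10), G_i = 10^(G_i,dB/10)
  Stage 1: F_1 = 10^(0.749/10) = 1.188, G_1 = 10^(13.2/10) = 20.89
  Stage 2: F_2 = 10^(1.70/10) = 1.479, G_2 = 10^(9.72/10) = 9.376
  Stage 3: F_3 = 10^(7.33/10) = 5.408, G_3 = 10^(12.8/10) = 19.05
Friis cascade:
  F = 1.188 + (1.479 − 1)/20.89 + (5.408 − 1)/195.9 = 1.234
NF = 10 log₁₀(1.234) = 0.91 dB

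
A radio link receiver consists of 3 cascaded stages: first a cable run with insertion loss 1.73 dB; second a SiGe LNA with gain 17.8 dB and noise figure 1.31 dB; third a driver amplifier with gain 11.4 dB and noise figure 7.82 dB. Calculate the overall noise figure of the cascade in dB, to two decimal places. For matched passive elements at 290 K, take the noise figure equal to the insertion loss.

3.30 dB

Convert to linear (a loss of L dB is a gain of −L dB): F_i = 10^(NF_i/10), G_i = 10^(G_i,dB/10)
  Stage 1: F_1 = 10^(1.73/10) = 1.489, G_1 = 10^(−1.73/10) = 0.6714
  Stage 2: F_2 = 10^(1.31/10) = 1.352, G_2 = 10^(17.8/10) = 60.26
  Stage 3: F_3 = 10^(7.82/10) = 6.053, G_3 = 10^(11.4/10) = 13.80
Friis cascade:
  F = 1.489 + (1.352 − 1)/0.6714 + (6.053 − 1)/40.46 = 2.139
NF = 10 log₁₀(2.139) = 3.30 dB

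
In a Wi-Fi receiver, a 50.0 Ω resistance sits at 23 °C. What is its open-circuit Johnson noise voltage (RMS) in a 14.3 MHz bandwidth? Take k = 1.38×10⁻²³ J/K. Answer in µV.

3.42 µV

T = 23 °C + 273.15 = 296.15 K
V_n = √(4kTRB)
4kTRB = 4 × 1.38×10⁻²³ × 296.15 × 5.00×10¹ × 1.43×10⁷ = 1.17×10⁻¹¹ V²
V_n = √(1.17×10⁻¹¹) = 3.42×10⁻⁶ V = 3.42 µV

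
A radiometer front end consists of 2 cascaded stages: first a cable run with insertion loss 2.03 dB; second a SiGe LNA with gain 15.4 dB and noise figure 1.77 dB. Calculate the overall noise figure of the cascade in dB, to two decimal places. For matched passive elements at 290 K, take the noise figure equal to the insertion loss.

3.80 dB

Convert to linear (a loss of L dB is a gain of −L dB): F_i = 10^(NF_i/10), G_i = 10^(G_i,dB/10)
  Stage 1: F_1 = 10^(2.03/10) = 1.596, G_1 = 10^(−2.03/10) = 0.6266
  Stage 2: F_2 = 10^(1.77/10) = 1.503, G_2 = 10^(15.4/10) = 34.67
Friis cascade:
  F = 1.596 + (1.503 − 1)/0.6266 = 2.399
NF = 10 log₁₀(2.399) = 3.80 dB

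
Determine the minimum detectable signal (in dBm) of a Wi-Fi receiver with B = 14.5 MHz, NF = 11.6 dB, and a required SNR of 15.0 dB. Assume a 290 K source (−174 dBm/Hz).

−75.8 dBm

Sensitivity = −174 + 10 log₁₀(B) + NF + SNR_min
= −174 + 71.61 + 11.6 + 15.0
= −75.79 dBm → −75.8 dBm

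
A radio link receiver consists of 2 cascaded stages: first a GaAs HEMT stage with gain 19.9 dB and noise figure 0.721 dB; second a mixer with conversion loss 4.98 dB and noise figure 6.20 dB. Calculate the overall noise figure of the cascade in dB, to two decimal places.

0.84 dB

Convert to linear (a loss of L dB is a gain of −L dB): F_i = 10^(NF_i/10), G_i = 10^(G_i,dB/10)
  Stage 1: F_1 = 10^(0.721/10) = 1.181, G_1 = 10^(19.9/10) = 97.72
  Stage 2: F_2 = 10^(6.20/10) = 4.169, G_2 = 10^(−4.98/10) = 0.3177
Friis cascade:
  F = 1.181 + (4.169 − 1)/97.72 = 1.213
NF = 10 log₁₀(1.213) = 0.84 dB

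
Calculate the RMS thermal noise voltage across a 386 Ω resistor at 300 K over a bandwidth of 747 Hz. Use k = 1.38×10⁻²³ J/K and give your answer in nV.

V_n = √(4kTRB)
4kTRB = 4 × 1.38×10⁻²³ × 300 × 3.86×10² × 7.47×10² = 4.77×10⁻¹⁵ V²
V_n = √(4.77×10⁻¹⁵) = 6.91×10⁻⁸ V = 69.1 nV

69.1 nV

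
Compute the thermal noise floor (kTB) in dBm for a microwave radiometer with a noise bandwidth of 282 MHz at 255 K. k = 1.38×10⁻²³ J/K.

P_n = kTB = 1.38×10⁻²³ × 255 × 2.82×10⁸ = 9.92×10⁻¹³ W
In dBm: 10 log₁₀(9.92×10⁻¹³ / 10⁻³) = −90.0 dBm

−90.0 dBm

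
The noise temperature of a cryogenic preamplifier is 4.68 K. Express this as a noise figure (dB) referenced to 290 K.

0.070 dB

F = 1 + T_e/T₀ = 1 + 4.68/290 = 1.01614
NF = 10 log₁₀(1.01614) = 0.070 dB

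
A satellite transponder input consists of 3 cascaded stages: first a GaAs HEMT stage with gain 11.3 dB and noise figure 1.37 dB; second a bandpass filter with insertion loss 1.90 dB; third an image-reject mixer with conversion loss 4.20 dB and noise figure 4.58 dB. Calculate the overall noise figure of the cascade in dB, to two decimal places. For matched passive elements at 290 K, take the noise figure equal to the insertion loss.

Convert to linear (a loss of L dB is a gain of −L dB): F_i = 10^(NF_i/10), G_i = 10^(G_i,dB/10)
  Stage 1: F_1 = 10^(1.37/10) = 1.371, G_1 = 10^(11.3/10) = 13.49
  Stage 2: F_2 = 10^(1.90/10) = 1.549, G_2 = 10^(−1.90/10) = 0.6457
  Stage 3: F_3 = 10^(4.58/10) = 2.871, G_3 = 10^(−4.20/10) = 0.3802
Friis cascade:
  F = 1.371 + (1.549 − 1)/13.49 + (2.871 − 1)/8.710 = 1.626
NF = 10 log₁₀(1.626) = 2.11 dB

2.11 dB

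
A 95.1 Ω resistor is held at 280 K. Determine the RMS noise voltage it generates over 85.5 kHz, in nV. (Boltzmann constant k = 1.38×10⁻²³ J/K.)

355 nV

V_n = √(4kTRB)
4kTRB = 4 × 1.38×10⁻²³ × 280 × 9.51×10¹ × 8.55×10⁴ = 1.26×10⁻¹³ V²
V_n = √(1.26×10⁻¹³) = 3.55×10⁻⁷ V = 355 nV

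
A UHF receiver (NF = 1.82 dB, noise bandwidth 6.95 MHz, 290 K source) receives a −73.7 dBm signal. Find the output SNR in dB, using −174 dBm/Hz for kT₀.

Noise floor: N = −174 + 10 log₁₀(B) + NF
10 log₁₀(6.95×10⁶) = 68.42 dB
N = −174 + 68.42 + 1.82 = −103.76 dBm
SNR = P_sig − N = −73.7 − (−103.76) = 30.06 dB → 30.1 dB

30.1 dB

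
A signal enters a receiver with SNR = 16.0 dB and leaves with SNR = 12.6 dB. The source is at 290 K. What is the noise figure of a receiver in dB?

NF (dB) = SNR_in(dB) − SNR_out(dB) when the source is at T₀
NF = 16.0 − 12.6 = 3.4 dB

3.4 dB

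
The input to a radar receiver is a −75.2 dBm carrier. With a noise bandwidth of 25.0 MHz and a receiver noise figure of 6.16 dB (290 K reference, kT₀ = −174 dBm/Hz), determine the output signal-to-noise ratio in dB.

18.7 dB

Noise floor: N = −174 + 10 log₁₀(B) + NF
10 log₁₀(2.50×10⁷) = 73.98 dB
N = −174 + 73.98 + 6.16 = −93.86 dBm
SNR = P_sig − N = −75.2 − (−93.86) = 18.66 dB → 18.7 dB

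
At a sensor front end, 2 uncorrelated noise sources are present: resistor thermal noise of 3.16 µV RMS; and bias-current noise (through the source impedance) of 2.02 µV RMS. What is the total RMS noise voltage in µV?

Uncorrelated sources add in power (mean-square): V_tot = √(ΣV_i²)
V_tot = √[(3.16×10⁻⁶)² + (2.02×10⁻⁶)²] = 3.75×10⁻⁶ V = 3.75 µV

3.75 µV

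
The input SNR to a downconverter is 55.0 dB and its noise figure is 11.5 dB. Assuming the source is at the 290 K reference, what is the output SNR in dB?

43.5 dB

By definition F = SNR_in/SNR_out, so in dB: SNR_out = SNR_in − NF
SNR_out = 55.0 − 11.5 = 43.5 dB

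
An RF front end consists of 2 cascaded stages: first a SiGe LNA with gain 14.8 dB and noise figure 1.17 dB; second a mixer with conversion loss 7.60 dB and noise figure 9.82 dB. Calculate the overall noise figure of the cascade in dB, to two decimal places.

Convert to linear (a loss of L dB is a gain of −L dB): F_i = 10^(NF_i/10), G_i = 10^(G_i,dB/10)
  Stage 1: F_1 = 10^(1.17/10) = 1.309, G_1 = 10^(14.8/10) = 30.20
  Stage 2: F_2 = 10^(9.82/10) = 9.594, G_2 = 10^(−7.60/10) = 0.1738
Friis cascade:
  F = 1.309 + (9.594 − 1)/30.20 = 1.594
NF = 10 log₁₀(1.594) = 2.02 dB

2.02 dB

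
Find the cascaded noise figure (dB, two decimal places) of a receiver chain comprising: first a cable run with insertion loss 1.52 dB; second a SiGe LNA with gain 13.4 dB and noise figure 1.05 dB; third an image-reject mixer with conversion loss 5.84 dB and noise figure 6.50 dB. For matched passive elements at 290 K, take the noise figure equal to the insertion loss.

Convert to linear (a loss of L dB is a gain of −L dB): F_i = 10^(NF_i/10), G_i = 10^(G_i,dB/10)
  Stage 1: F_1 = 10^(1.52/10) = 1.419, G_1 = 10^(−1.52/10) = 0.7047
  Stage 2: F_2 = 10^(1.05/10) = 1.274, G_2 = 10^(13.4/10) = 21.88
  Stage 3: F_3 = 10^(6.50/10) = 4.467, G_3 = 10^(−5.84/10) = 0.2606
Friis cascade:
  F = 1.419 + (1.274 − 1)/0.7047 + (4.467 − 1)/15.42 = 2.032
NF = 10 log₁₀(2.032) = 3.08 dB

3.08 dB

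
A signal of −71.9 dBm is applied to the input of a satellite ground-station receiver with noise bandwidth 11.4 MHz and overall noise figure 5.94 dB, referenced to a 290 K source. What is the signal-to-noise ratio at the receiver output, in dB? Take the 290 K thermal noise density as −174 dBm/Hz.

25.6 dB

Noise floor: N = −174 + 10 log₁₀(B) + NF
10 log₁₀(1.14×10⁷) = 70.57 dB
N = −174 + 70.57 + 5.94 = −97.49 dBm
SNR = P_sig − N = −71.9 − (−97.49) = 25.59 dB → 25.6 dB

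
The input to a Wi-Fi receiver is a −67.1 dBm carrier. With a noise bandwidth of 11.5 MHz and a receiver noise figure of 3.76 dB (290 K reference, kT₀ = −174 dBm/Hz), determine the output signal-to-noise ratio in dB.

32.5 dB

Noise floor: N = −174 + 10 log₁₀(B) + NF
10 log₁₀(1.15×10⁷) = 70.61 dB
N = −174 + 70.61 + 3.76 = −99.63 dBm
SNR = P_sig − N = −67.1 − (−99.63) = 32.53 dB → 32.5 dB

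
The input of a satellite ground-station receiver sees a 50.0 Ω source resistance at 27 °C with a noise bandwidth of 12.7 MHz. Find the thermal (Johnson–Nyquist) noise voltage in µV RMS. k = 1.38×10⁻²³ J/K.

3.24 µV

T = 27 °C + 273.15 = 300.15 K
V_n = √(4kTRB)
4kTRB = 4 × 1.38×10⁻²³ × 300.15 × 5.00×10¹ × 1.27×10⁷ = 1.05×10⁻¹¹ V²
V_n = √(1.05×10⁻¹¹) = 3.24×10⁻⁶ V = 3.24 µV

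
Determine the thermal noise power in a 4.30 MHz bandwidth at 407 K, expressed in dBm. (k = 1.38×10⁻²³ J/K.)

−106.2 dBm

P_n = kTB = 1.38×10⁻²³ × 407 × 4.30×10⁶ = 2.42×10⁻¹⁴ W
In dBm: 10 log₁₀(2.42×10⁻¹⁴ / 10⁻³) = −106.2 dBm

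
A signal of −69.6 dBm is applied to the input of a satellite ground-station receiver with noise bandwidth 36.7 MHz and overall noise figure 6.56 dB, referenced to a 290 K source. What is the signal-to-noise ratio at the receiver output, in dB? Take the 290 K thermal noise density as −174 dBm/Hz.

22.2 dB

Noise floor: N = −174 + 10 log₁₀(B) + NF
10 log₁₀(3.67×10⁷) = 75.65 dB
N = −174 + 75.65 + 6.56 = −91.79 dBm
SNR = P_sig − N = −69.6 − (−91.79) = 22.19 dB → 22.2 dB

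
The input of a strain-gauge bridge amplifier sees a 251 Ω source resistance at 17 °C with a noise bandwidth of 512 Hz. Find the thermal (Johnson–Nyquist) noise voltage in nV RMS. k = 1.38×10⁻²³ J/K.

45.4 nV

T = 17 °C + 273.15 = 290.15 K
V_n = √(4kTRB)
4kTRB = 4 × 1.38×10⁻²³ × 290.15 × 2.51×10² × 5.12×10² = 2.06×10⁻¹⁵ V²
V_n = √(2.06×10⁻¹⁵) = 4.54×10⁻⁸ V = 45.4 nV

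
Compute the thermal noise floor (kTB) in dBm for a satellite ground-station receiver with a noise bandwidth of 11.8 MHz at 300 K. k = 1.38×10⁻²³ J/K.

P_n = kTB = 1.38×10⁻²³ × 300 × 1.18×10⁷ = 4.89×10⁻¹⁴ W
In dBm: 10 log₁₀(4.89×10⁻¹⁴ / 10⁻³) = −103.1 dBm

−103.1 dBm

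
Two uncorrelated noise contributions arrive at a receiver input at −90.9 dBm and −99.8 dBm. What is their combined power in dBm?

Convert to linear, add, convert back:
P₁ = 8.13×10⁻¹³ W, P₂ = 1.05×10⁻¹³ W
P_tot = 9.18×10⁻¹³ W → 10 log₁₀(P_tot / 10⁻³) = −90.4 dBm

−90.4 dBm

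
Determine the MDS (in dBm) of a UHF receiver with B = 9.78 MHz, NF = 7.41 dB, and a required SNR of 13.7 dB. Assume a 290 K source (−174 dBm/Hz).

Sensitivity = −174 + 10 log₁₀(B) + NF + SNR_min
= −174 + 69.9 + 7.41 + 13.7
= −82.99 dBm → −83.0 dBm

−83.0 dBm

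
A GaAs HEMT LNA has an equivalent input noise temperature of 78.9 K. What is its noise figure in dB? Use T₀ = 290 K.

1.05 dB

F = 1 + T_e/T₀ = 1 + 78.9/290 = 1.27207
NF = 10 log₁₀(1.27207) = 1.05 dB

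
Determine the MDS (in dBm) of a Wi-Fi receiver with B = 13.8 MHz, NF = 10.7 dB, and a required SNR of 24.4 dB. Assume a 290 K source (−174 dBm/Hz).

Sensitivity = −174 + 10 log₁₀(B) + NF + SNR_min
= −174 + 71.4 + 10.7 + 24.4
= −67.5 dBm → −67.5 dBm

−67.5 dBm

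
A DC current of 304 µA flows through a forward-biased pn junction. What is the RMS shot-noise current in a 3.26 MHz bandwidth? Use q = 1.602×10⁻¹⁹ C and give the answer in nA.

I_n = √(2qI·B)
2qI·B = 2 × 1.602×10⁻¹⁹ × 3.04×10⁻⁴ × 3.26×10⁶ = 3.18×10⁻¹⁶ A²
I_n = √(3.18×10⁻¹⁶) = 1.78×10⁻⁸ A = 17.8 nA

17.8 nA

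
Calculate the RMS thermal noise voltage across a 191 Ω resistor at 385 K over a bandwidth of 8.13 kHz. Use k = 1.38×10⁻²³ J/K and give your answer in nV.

V_n = √(4kTRB)
4kTRB = 4 × 1.38×10⁻²³ × 385 × 1.91×10² × 8.13×10³ = 3.30×10⁻¹⁴ V²
V_n = √(3.30×10⁻¹⁴) = 1.82×10⁻⁷ V = 182 nV

182 nV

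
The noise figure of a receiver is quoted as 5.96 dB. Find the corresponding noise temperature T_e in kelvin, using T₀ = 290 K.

F = 10^(5.96/10) = 3.94457
T_e = (F − 1)·T₀ = (3.94457 − 1) × 290 = 854 K

854 K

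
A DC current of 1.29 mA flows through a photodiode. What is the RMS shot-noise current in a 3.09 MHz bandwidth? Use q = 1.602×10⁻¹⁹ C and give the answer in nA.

I_n = √(2qI·B)
2qI·B = 2 × 1.602×10⁻¹⁹ × 1.29×10⁻³ × 3.09×10⁶ = 1.28×10⁻¹⁵ A²
I_n = √(1.28×10⁻¹⁵) = 3.57×10⁻⁸ A = 35.7 nA

35.7 nA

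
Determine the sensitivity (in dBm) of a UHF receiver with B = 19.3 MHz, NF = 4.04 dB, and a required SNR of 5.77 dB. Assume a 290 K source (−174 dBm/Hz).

−91.3 dBm

Sensitivity = −174 + 10 log₁₀(B) + NF + SNR_min
= −174 + 72.86 + 4.04 + 5.77
= −91.33 dBm → −91.3 dBm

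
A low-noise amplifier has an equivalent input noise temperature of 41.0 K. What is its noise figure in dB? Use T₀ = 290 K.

F = 1 + T_e/T₀ = 1 + 41.0/290 = 1.14138
NF = 10 log₁₀(1.14138) = 0.574 dB

0.574 dB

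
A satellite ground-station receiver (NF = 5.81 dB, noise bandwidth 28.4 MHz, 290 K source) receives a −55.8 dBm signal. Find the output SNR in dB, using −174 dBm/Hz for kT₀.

37.9 dB

Noise floor: N = −174 + 10 log₁₀(B) + NF
10 log₁₀(2.84×10⁷) = 74.53 dB
N = −174 + 74.53 + 5.81 = −93.66 dBm
SNR = P_sig − N = −55.8 − (−93.66) = 37.86 dB → 37.9 dB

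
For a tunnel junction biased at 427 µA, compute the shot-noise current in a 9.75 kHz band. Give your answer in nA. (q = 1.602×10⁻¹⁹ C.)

I_n = √(2qI·B)
2qI·B = 2 × 1.602×10⁻¹⁹ × 4.27×10⁻⁴ × 9.75×10³ = 1.33×10⁻¹⁸ A²
I_n = √(1.33×10⁻¹⁸) = 1.15×10⁻⁹ A = 1.15 nA

1.15 nA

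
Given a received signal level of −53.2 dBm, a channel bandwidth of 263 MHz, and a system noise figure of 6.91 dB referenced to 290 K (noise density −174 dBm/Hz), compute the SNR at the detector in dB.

29.7 dB

Noise floor: N = −174 + 10 log₁₀(B) + NF
10 log₁₀(2.63×10⁸) = 84.2 dB
N = −174 + 84.2 + 6.91 = −82.89 dBm
SNR = P_sig − N = −53.2 − (−82.89) = 29.69 dB → 29.7 dB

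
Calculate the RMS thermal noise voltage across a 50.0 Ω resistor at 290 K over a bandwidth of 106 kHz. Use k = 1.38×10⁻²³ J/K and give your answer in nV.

V_n = √(4kTRB)
4kTRB = 4 × 1.38×10⁻²³ × 290 × 5.00×10¹ × 1.06×10⁵ = 8.48×10⁻¹⁴ V²
V_n = √(8.48×10⁻¹⁴) = 2.91×10⁻⁷ V = 291 nV

291 nV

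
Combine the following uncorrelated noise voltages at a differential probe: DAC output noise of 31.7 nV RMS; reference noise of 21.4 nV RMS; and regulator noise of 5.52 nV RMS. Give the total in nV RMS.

Uncorrelated sources add in power (mean-square): V_tot = √(ΣV_i²)
V_tot = √[(3.17×10⁻⁸)² + (2.14×10⁻⁸)² + (5.52×10⁻⁹)²] = 3.86×10⁻⁸ V = 38.6 nV

38.6 nV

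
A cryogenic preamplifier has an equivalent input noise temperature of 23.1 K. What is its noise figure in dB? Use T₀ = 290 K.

0.333 dB

F = 1 + T_e/T₀ = 1 + 23.1/290 = 1.07966
NF = 10 log₁₀(1.07966) = 0.333 dB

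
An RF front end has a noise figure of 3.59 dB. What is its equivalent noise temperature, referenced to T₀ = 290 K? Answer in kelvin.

F = 10^(3.59/10) = 2.2856
T_e = (F − 1)·T₀ = (2.2856 − 1) × 290 = 373 K

373 K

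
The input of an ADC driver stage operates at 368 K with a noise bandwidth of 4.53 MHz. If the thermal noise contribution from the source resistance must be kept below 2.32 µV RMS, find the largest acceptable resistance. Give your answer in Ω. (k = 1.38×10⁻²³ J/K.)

58.5 Ω

Johnson–Nyquist: V_n = √(4kTRB) ⇒ R = V_n² / (4kTB)
4kTB = 4 × 1.38×10⁻²³ × 368 × 4.53×10⁶ = 9.20×10⁻¹⁴
R = (2.32×10⁻⁶)² / 9.20×10⁻¹⁴ = 5.85×10¹ Ω = 58.5 Ω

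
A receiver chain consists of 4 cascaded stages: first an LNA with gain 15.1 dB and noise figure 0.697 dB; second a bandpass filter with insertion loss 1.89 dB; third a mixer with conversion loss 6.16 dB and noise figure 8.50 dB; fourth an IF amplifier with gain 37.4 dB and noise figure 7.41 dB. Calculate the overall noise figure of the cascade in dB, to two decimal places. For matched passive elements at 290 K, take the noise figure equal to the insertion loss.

3.75 dB

Convert to linear (a loss of L dB is a gain of −L dB): F_i = 10^(NF_i/10), G_i = 10^(G_i,dB/10)
  Stage 1: F_1 = 10^(0.697/10) = 1.174, G_1 = 10^(15.1/10) = 32.36
  Stage 2: F_2 = 10^(1.89/10) = 1.545, G_2 = 10^(−1.89/10) = 0.6471
  Stage 3: F_3 = 10^(8.50/10) = 7.079, G_3 = 10^(−6.16/10) = 0.2421
  Stage 4: F_4 = 10^(7.41/10) = 5.508, G_4 = 10^(37.4/10) = 5495
Friis cascade:
  F = 1.174 + (1.545 − 1)/32.36 + (7.079 − 1)/20.94 + (5.508 − 1)/5.070 = 2.370
NF = 10 log₁₀(2.370) = 3.75 dB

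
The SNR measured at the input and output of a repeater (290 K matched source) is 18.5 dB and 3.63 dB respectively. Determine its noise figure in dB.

NF (dB) = SNR_in(dB) − SNR_out(dB) when the source is at T₀
NF = 18.5 − 3.63 = 14.87 dB

14.87 dB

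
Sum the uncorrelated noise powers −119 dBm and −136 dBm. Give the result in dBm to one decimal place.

Convert to linear, add, convert back:
P₁ = 1.26×10⁻¹⁵ W, P₂ = 2.51×10⁻¹⁷ W
P_tot = 1.28×10⁻¹⁵ W → 10 log₁₀(P_tot / 10⁻³) = −118.9 dBm

−118.9 dBm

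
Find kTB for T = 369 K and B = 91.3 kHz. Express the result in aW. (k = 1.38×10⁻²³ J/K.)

465 aW

P_n = kTB = 1.38×10⁻²³ × 369 × 9.13×10⁴ = 4.65×10⁻¹⁶ W = 465 aW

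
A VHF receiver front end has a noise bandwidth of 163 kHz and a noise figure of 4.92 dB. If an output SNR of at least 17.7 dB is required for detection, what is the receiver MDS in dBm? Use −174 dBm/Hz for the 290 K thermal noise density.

Sensitivity = −174 + 10 log₁₀(B) + NF + SNR_min
= −174 + 52.12 + 4.92 + 17.7
= −99.26 dBm → −99.3 dBm

−99.3 dBm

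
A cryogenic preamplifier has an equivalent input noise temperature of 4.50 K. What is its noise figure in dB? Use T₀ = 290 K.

F = 1 + T_e/T₀ = 1 + 4.50/290 = 1.01552
NF = 10 log₁₀(1.01552) = 0.067 dB

0.067 dB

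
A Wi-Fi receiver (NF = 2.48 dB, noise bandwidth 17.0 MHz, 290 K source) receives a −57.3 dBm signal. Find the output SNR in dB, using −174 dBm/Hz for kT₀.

41.9 dB

Noise floor: N = −174 + 10 log₁₀(B) + NF
10 log₁₀(1.70×10⁷) = 72.3 dB
N = −174 + 72.3 + 2.48 = −99.22 dBm
SNR = P_sig − N = −57.3 − (−99.22) = 41.92 dB → 41.9 dB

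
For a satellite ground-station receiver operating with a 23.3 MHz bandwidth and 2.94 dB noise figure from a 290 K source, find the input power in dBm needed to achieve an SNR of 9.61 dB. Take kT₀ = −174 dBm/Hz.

Sensitivity = −174 + 10 log₁₀(B) + NF + SNR_min
= −174 + 73.67 + 2.94 + 9.61
= −87.78 dBm → −87.8 dBm

−87.8 dBm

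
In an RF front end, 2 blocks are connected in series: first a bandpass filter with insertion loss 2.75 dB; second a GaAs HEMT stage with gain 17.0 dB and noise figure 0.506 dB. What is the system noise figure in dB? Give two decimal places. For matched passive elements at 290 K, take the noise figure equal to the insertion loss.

Convert to linear (a loss of L dB is a gain of −L dB): F_i = 10^(NF_i/10), G_i = 10^(G_i,dB/10)
  Stage 1: F_1 = 10^(2.75/10) = 1.884, G_1 = 10^(−2.75/10) = 0.5309
  Stage 2: F_2 = 10^(0.506/10) = 1.124, G_2 = 10^(17.0/10) = 50.12
Friis cascade:
  F = 1.884 + (1.124 − 1)/0.5309 = 2.116
NF = 10 log₁₀(2.116) = 3.26 dB

3.26 dB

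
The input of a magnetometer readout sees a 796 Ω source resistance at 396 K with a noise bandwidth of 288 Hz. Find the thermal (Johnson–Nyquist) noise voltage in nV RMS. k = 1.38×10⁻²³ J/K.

V_n = √(4kTRB)
4kTRB = 4 × 1.38×10⁻²³ × 396 × 7.96×10² × 2.88×10² = 5.01×10⁻¹⁵ V²
V_n = √(5.01×10⁻¹⁵) = 7.08×10⁻⁸ V = 70.8 nV

70.8 nV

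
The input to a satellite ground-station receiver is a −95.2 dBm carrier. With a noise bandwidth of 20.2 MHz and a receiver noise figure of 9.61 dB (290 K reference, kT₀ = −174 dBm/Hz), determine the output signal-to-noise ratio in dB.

−3.9 dB

Noise floor: N = −174 + 10 log₁₀(B) + NF
10 log₁₀(2.02×10⁷) = 73.05 dB
N = −174 + 73.05 + 9.61 = −91.34 dBm
SNR = P_sig − N = −95.2 − (−91.34) = −3.86 dB → −3.9 dB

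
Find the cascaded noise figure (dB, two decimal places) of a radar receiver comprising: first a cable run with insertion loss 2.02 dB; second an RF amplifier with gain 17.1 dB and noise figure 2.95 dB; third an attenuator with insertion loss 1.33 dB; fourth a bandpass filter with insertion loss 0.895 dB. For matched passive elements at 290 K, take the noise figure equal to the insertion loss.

5.00 dB

Convert to linear (a loss of L dB is a gain of −L dB): F_i = 10^(NF_i/10), G_i = 10^(G_i,dB/10)
  Stage 1: F_1 = 10^(2.02/10) = 1.592, G_1 = 10^(−2.02/10) = 0.6281
  Stage 2: F_2 = 10^(2.95/10) = 1.972, G_2 = 10^(17.1/10) = 51.29
  Stage 3: F_3 = 10^(1.33/10) = 1.358, G_3 = 10^(−1.33/10) = 0.7362
  Stage 4: F_4 = 10^(0.895/10) = 1.229, G_4 = 10^(−0.895/10) = 0.8138
Friis cascade:
  F = 1.592 + (1.972 − 1)/0.6281 + (1.358 − 1)/32.21 + (1.229 − 1)/23.71 = 3.161
NF = 10 log₁₀(3.161) = 5.00 dB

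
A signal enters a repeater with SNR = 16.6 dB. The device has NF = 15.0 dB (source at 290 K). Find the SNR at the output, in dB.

1.6 dB

By definition F = SNR_in/SNR_out, so in dB: SNR_out = SNR_in − NF
SNR_out = 16.6 − 15.0 = 1.6 dB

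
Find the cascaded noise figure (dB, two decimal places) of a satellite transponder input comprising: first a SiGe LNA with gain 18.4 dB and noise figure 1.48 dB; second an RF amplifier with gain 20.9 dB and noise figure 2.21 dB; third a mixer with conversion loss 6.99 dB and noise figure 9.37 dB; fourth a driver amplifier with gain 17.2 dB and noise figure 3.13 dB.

1.51 dB

Convert to linear (a loss of L dB is a gain of −L dB): F_i = 10^(NF_i/10), G_i = 10^(G_i,dB/10)
  Stage 1: F_1 = 10^(1.48/10) = 1.406, G_1 = 10^(18.4/10) = 69.18
  Stage 2: F_2 = 10^(2.21/10) = 1.663, G_2 = 10^(20.9/10) = 123.0
  Stage 3: F_3 = 10^(9.37/10) = 8.650, G_3 = 10^(−6.99/10) = 0.2000
  Stage 4: F_4 = 10^(3.13/10) = 2.056, G_4 = 10^(17.2/10) = 52.48
Friis cascade:
  F = 1.406 + (1.663 − 1)/69.18 + (8.650 − 1)/8511 + (2.056 − 1)/1702 = 1.417
NF = 10 log₁₀(1.417) = 1.51 dB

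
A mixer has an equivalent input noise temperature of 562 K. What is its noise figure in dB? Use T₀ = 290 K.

4.68 dB

F = 1 + T_e/T₀ = 1 + 562/290 = 2.93793
NF = 10 log₁₀(2.93793) = 4.68 dB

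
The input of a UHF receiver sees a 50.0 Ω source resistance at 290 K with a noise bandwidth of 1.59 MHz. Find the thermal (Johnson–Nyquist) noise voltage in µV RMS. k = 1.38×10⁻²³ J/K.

V_n = √(4kTRB)
4kTRB = 4 × 1.38×10⁻²³ × 290 × 5.00×10¹ × 1.59×10⁶ = 1.27×10⁻¹² V²
V_n = √(1.27×10⁻¹²) = 1.13×10⁻⁶ V = 1.13 µV

1.13 µV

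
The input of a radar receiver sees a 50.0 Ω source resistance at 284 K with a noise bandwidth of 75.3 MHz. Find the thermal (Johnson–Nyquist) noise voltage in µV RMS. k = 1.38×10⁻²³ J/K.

7.68 µV

V_n = √(4kTRB)
4kTRB = 4 × 1.38×10⁻²³ × 284 × 5.00×10¹ × 7.53×10⁷ = 5.90×10⁻¹¹ V²
V_n = √(5.90×10⁻¹¹) = 7.68×10⁻⁶ V = 7.68 µV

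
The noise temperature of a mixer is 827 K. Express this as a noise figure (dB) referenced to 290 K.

F = 1 + T_e/T₀ = 1 + 827/290 = 3.85172
NF = 10 log₁₀(3.85172) = 5.86 dB

5.86 dB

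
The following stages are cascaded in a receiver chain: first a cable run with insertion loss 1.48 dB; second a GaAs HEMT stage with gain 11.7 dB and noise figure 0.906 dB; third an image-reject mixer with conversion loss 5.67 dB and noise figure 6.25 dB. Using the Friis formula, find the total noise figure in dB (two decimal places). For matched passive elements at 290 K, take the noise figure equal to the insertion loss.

Convert to linear (a loss of L dB is a gain of −L dB): F_i = 10^(NF_i/10), G_i = 10^(G_i,dB/10)
  Stage 1: F_1 = 10^(1.48/10) = 1.406, G_1 = 10^(−1.48/10) = 0.7112
  Stage 2: F_2 = 10^(0.906/10) = 1.232, G_2 = 10^(11.7/10) = 14.79
  Stage 3: F_3 = 10^(6.25/10) = 4.217, G_3 = 10^(−5.67/10) = 0.2710
Friis cascade:
  F = 1.406 + (1.232 − 1)/0.7112 + (4.217 − 1)/10.52 = 2.038
NF = 10 log₁₀(2.038) = 3.09 dB

3.09 dB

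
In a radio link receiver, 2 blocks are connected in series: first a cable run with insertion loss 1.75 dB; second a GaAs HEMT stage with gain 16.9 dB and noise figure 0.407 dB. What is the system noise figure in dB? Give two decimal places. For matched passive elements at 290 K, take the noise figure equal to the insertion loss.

Convert to linear (a loss of L dB is a gain of −L dB): F_i = 10^(NF_i/10), G_i = 10^(G_i,dB/10)
  Stage 1: F_1 = 10^(1.75/10) = 1.496, G_1 = 10^(−1.75/10) = 0.6683
  Stage 2: F_2 = 10^(0.407/10) = 1.098, G_2 = 10^(16.9/10) = 48.98
Friis cascade:
  F = 1.496 + (1.098 − 1)/0.6683 = 1.643
NF = 10 log₁₀(1.643) = 2.16 dB

2.16 dB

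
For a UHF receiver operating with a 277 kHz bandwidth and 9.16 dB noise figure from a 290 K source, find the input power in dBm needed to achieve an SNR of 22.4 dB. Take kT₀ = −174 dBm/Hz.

Sensitivity = −174 + 10 log₁₀(B) + NF + SNR_min
= −174 + 54.42 + 9.16 + 22.4
= −88.02 dBm → −88.0 dBm

−88.0 dBm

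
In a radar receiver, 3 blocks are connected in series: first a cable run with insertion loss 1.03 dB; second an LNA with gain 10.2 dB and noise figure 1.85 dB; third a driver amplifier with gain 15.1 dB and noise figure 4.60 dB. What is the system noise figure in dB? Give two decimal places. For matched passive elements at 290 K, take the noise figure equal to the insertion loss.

Convert to linear (a loss of L dB is a gain of −L dB): F_i = 10^(NF_i/10), G_i = 10^(G_i,dB/10)
  Stage 1: F_1 = 10^(1.03/10) = 1.268, G_1 = 10^(−1.03/10) = 0.7889
  Stage 2: F_2 = 10^(1.85/10) = 1.531, G_2 = 10^(10.2/10) = 10.47
  Stage 3: F_3 = 10^(4.60/10) = 2.884, G_3 = 10^(15.1/10) = 32.36
Friis cascade:
  F = 1.268 + (1.531 − 1)/0.7889 + (2.884 − 1)/8.260 = 2.169
NF = 10 log₁₀(2.169) = 3.36 dB

3.36 dB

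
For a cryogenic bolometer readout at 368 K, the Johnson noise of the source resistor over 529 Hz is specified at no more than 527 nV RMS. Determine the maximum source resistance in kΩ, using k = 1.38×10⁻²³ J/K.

25.8 kΩ

Johnson–Nyquist: V_n = √(4kTRB) ⇒ R = V_n² / (4kTB)
4kTB = 4 × 1.38×10⁻²³ × 368 × 5.29×10² = 1.07×10⁻¹⁷
R = (5.27×10⁻⁷)² / 1.07×10⁻¹⁷ = 2.58×10⁴ Ω = 25.8 kΩ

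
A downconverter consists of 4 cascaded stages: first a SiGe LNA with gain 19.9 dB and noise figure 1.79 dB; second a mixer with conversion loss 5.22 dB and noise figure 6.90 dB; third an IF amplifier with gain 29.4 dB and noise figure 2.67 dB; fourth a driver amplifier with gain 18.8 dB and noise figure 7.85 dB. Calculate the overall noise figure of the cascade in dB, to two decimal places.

1.98 dB

Convert to linear (a loss of L dB is a gain of −L dB): F_i = 10^(NF_i/10), G_i = 10^(G_i,dB/10)
  Stage 1: F_1 = 10^(1.79/10) = 1.510, G_1 = 10^(19.9/10) = 97.72
  Stage 2: F_2 = 10^(6.90/10) = 4.898, G_2 = 10^(−5.22/10) = 0.3006
  Stage 3: F_3 = 10^(2.67/10) = 1.849, G_3 = 10^(29.4/10) = 871.0
  Stage 4: F_4 = 10^(7.85/10) = 6.095, G_4 = 10^(18.8/10) = 75.86
Friis cascade:
  F = 1.510 + (4.898 − 1)/97.72 + (1.849 − 1)/29.38 + (6.095 − 1)/2.559×10⁴ = 1.579
NF = 10 log₁₀(1.579) = 1.98 dB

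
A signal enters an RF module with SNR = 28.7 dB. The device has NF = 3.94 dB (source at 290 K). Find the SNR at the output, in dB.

24.76 dB

By definition F = SNR_in/SNR_out, so in dB: SNR_out = SNR_in − NF
SNR_out = 28.7 − 3.94 = 24.76 dB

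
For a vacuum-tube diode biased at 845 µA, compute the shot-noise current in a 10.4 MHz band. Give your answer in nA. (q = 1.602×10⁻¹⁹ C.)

53.1 nA

I_n = √(2qI·B)
2qI·B = 2 × 1.602×10⁻¹⁹ × 8.45×10⁻⁴ × 1.04×10⁷ = 2.82×10⁻¹⁵ A²
I_n = √(2.82×10⁻¹⁵) = 5.31×10⁻⁸ A = 53.1 nA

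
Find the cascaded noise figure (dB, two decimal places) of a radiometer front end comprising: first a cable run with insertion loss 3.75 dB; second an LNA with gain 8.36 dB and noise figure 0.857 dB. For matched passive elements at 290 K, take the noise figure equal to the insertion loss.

4.61 dB

Convert to linear (a loss of L dB is a gain of −L dB): F_i = 10^(NF_i/10), G_i = 10^(G_i,dB/10)
  Stage 1: F_1 = 10^(3.75/10) = 2.371, G_1 = 10^(−3.75/10) = 0.4217
  Stage 2: F_2 = 10^(0.857/10) = 1.218, G_2 = 10^(8.36/10) = 6.855
Friis cascade:
  F = 2.371 + (1.218 − 1)/0.4217 = 2.889
NF = 10 log₁₀(2.889) = 4.61 dB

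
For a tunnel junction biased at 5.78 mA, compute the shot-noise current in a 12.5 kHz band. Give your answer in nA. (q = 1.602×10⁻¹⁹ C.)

I_n = √(2qI·B)
2qI·B = 2 × 1.602×10⁻¹⁹ × 5.78×10⁻³ × 1.25×10⁴ = 2.31×10⁻¹⁷ A²
I_n = √(2.31×10⁻¹⁷) = 4.81×10⁻⁹ A = 4.81 nA

4.81 nA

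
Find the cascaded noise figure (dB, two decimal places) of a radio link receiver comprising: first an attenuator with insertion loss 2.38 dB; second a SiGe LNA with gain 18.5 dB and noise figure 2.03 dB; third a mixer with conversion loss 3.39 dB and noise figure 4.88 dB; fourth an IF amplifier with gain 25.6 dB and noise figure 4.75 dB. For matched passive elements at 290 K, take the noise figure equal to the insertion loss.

Convert to linear (a loss of L dB is a gain of −L dB): F_i = 10^(NF_i/10), G_i = 10^(G_i,dB/10)
  Stage 1: F_1 = 10^(2.38/10) = 1.730, G_1 = 10^(−2.38/10) = 0.5781
  Stage 2: F_2 = 10^(2.03/10) = 1.596, G_2 = 10^(18.5/10) = 70.79
  Stage 3: F_3 = 10^(4.88/10) = 3.076, G_3 = 10^(−3.39/10) = 0.4581
  Stage 4: F_4 = 10^(4.75/10) = 2.985, G_4 = 10^(25.6/10) = 363.1
Friis cascade:
  F = 1.730 + (1.596 − 1)/0.5781 + (3.076 − 1)/40.93 + (2.985 − 1)/18.75 = 2.917
NF = 10 log₁₀(2.917) = 4.65 dB

4.65 dB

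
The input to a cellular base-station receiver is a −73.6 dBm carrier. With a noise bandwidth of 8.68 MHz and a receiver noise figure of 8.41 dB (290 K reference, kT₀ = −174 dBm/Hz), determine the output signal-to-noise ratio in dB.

22.6 dB

Noise floor: N = −174 + 10 log₁₀(B) + NF
10 log₁₀(8.68×10⁶) = 69.39 dB
N = −174 + 69.39 + 8.41 = −96.20 dBm
SNR = P_sig − N = −73.6 − (−96.20) = 22.60 dB → 22.6 dB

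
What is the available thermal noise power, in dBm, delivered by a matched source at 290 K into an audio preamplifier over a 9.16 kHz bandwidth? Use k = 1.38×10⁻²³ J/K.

−134.4 dBm

P_n = kTB = 1.38×10⁻²³ × 290 × 9.16×10³ = 3.67×10⁻¹⁷ W
In dBm: 10 log₁₀(3.67×10⁻¹⁷ / 10⁻³) = −134.4 dBm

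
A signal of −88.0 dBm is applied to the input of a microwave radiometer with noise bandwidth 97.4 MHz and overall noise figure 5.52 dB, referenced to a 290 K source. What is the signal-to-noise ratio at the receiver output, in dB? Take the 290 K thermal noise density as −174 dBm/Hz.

Noise floor: N = −174 + 10 log₁₀(B) + NF
10 log₁₀(9.74×10⁷) = 79.89 dB
N = −174 + 79.89 + 5.52 = −88.59 dBm
SNR = P_sig − N = −88.0 − (−88.59) = 0.59 dB → 0.6 dB

0.6 dB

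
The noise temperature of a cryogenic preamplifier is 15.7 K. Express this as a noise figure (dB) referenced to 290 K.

0.229 dB

F = 1 + T_e/T₀ = 1 + 15.7/290 = 1.05414
NF = 10 log₁₀(1.05414) = 0.229 dB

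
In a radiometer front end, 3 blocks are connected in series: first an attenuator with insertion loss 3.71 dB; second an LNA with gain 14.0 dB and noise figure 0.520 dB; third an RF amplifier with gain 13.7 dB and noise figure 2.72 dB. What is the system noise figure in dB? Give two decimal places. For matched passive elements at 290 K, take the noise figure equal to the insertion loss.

4.36 dB

Convert to linear (a loss of L dB is a gain of −L dB): F_i = 10^(NF_i/10), G_i = 10^(G_i,dB/10)
  Stage 1: F_1 = 10^(3.71/10) = 2.350, G_1 = 10^(−3.71/10) = 0.4256
  Stage 2: F_2 = 10^(0.520/10) = 1.127, G_2 = 10^(14.0/10) = 25.12
  Stage 3: F_3 = 10^(2.72/10) = 1.871, G_3 = 10^(13.7/10) = 23.44
Friis cascade:
  F = 2.350 + (1.127 − 1)/0.4256 + (1.871 − 1)/10.69 = 2.730
NF = 10 log₁₀(2.730) = 4.36 dB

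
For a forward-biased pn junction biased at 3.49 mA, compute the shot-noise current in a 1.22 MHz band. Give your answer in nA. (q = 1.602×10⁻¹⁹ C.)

I_n = √(2qI·B)
2qI·B = 2 × 1.602×10⁻¹⁹ × 3.49×10⁻³ × 1.22×10⁶ = 1.36×10⁻¹⁵ A²
I_n = √(1.36×10⁻¹⁵) = 3.69×10⁻⁸ A = 36.9 nA

36.9 nA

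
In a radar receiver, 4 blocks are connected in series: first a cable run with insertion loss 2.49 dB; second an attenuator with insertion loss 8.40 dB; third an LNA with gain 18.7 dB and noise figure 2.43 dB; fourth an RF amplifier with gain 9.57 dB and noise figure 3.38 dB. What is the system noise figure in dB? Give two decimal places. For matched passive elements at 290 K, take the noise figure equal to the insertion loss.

13.36 dB

Convert to linear (a loss of L dB is a gain of −L dB): F_i = 10^(NF_i/10), G_i = 10^(G_i,dB/10)
  Stage 1: F_1 = 10^(2.49/10) = 1.774, G_1 = 10^(−2.49/10) = 0.5636
  Stage 2: F_2 = 10^(8.40/10) = 6.918, G_2 = 10^(−8.40/10) = 0.1445
  Stage 3: F_3 = 10^(2.43/10) = 1.750, G_3 = 10^(18.7/10) = 74.13
  Stage 4: F_4 = 10^(3.38/10) = 2.178, G_4 = 10^(9.57/10) = 9.057
Friis cascade:
  F = 1.774 + (6.918 − 1)/0.5636 + (1.750 − 1)/0.08147 + (2.178 − 1)/6.039 = 21.67
NF = 10 log₁₀(21.67) = 13.36 dB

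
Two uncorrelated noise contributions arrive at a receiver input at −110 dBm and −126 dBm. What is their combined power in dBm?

Convert to linear, add, convert back:
P₁ = 1.00×10⁻¹⁴ W, P₂ = 2.51×10⁻¹⁶ W
P_tot = 1.03×10⁻¹⁴ W → 10 log₁₀(P_tot / 10⁻³) = −109.9 dBm

−109.9 dBm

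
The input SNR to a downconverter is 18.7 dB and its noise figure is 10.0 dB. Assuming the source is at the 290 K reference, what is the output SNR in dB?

8.7 dB

By definition F = SNR_in/SNR_out, so in dB: SNR_out = SNR_in − NF
SNR_out = 18.7 − 10.0 = 8.7 dB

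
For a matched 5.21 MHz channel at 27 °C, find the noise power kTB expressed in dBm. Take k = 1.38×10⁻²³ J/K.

−106.7 dBm

T = 27 °C + 273.15 = 300.15 K
P_n = kTB = 1.38×10⁻²³ × 300.15 × 5.21×10⁶ = 2.16×10⁻¹⁴ W
In dBm: 10 log₁₀(2.16×10⁻¹⁴ / 10⁻³) = −106.7 dBm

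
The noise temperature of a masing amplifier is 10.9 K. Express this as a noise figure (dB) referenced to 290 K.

F = 1 + T_e/T₀ = 1 + 10.9/290 = 1.03759
NF = 10 log₁₀(1.03759) = 0.160 dB

0.160 dB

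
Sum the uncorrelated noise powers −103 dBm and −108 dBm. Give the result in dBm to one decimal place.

Convert to linear, add, convert back:
P₁ = 5.01×10⁻¹⁴ W, P₂ = 1.58×10⁻¹⁴ W
P_tot = 6.60×10⁻¹⁴ W → 10 log₁₀(P_tot / 10⁻³) = −101.8 dBm

−101.8 dBm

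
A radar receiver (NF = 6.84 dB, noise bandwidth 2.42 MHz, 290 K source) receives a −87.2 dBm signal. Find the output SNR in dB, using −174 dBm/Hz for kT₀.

Noise floor: N = −174 + 10 log₁₀(B) + NF
10 log₁₀(2.42×10⁶) = 63.84 dB
N = −174 + 63.84 + 6.84 = −103.32 dBm
SNR = P_sig − N = −87.2 − (−103.32) = 16.12 dB → 16.1 dB

16.1 dB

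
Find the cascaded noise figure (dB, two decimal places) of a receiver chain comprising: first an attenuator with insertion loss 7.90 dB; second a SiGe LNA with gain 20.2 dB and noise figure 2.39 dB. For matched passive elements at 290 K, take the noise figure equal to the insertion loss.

Convert to linear (a loss of L dB is a gain of −L dB): F_i = 10^(NF_i/10), G_i = 10^(G_i,dB/10)
  Stage 1: F_1 = 10^(7.90/10) = 6.166, G_1 = 10^(−7.90/10) = 0.1622
  Stage 2: F_2 = 10^(2.39/10) = 1.734, G_2 = 10^(20.2/10) = 104.7
Friis cascade:
  F = 6.166 + (1.734 − 1)/0.1622 = 10.69
NF = 10 log₁₀(10.69) = 10.29 dB

10.29 dB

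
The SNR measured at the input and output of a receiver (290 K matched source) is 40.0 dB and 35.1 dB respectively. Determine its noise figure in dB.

4.9 dB

NF (dB) = SNR_in(dB) − SNR_out(dB) when the source is at T₀
NF = 40.0 − 35.1 = 4.9 dB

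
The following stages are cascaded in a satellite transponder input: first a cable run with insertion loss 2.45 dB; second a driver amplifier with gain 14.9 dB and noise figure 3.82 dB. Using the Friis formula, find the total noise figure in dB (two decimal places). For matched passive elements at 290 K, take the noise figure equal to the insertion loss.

Convert to linear (a loss of L dB is a gain of −L dB): F_i = 10^(NF_i/10), G_i = 10^(G_i,dB/10)
  Stage 1: F_1 = 10^(2.45/10) = 1.758, G_1 = 10^(−2.45/10) = 0.5689
  Stage 2: F_2 = 10^(3.82/10) = 2.410, G_2 = 10^(14.9/10) = 30.90
Friis cascade:
  F = 1.758 + (2.410 − 1)/0.5689 = 4.236
NF = 10 log₁₀(4.236) = 6.27 dB

6.27 dB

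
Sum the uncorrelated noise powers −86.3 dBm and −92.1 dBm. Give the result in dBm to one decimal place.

−85.3 dBm

Convert to linear, add, convert back:
P₁ = 2.34×10⁻¹² W, P₂ = 6.17×10⁻¹³ W
P_tot = 2.96×10⁻¹² W → 10 log₁₀(P_tot / 10⁻³) = −85.3 dBm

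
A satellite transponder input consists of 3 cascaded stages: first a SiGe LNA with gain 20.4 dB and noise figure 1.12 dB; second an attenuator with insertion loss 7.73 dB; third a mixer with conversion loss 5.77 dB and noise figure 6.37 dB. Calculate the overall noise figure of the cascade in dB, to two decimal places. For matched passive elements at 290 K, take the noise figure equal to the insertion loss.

1.82 dB

Convert to linear (a loss of L dB is a gain of −L dB): F_i = 10^(NF_i/10), G_i = 10^(G_i,dB/10)
  Stage 1: F_1 = 10^(1.12/10) = 1.294, G_1 = 10^(20.4/10) = 109.6
  Stage 2: F_2 = 10^(7.73/10) = 5.929, G_2 = 10^(−7.73/10) = 0.1687
  Stage 3: F_3 = 10^(6.37/10) = 4.335, G_3 = 10^(−5.77/10) = 0.2649
Friis cascade:
  F = 1.294 + (5.929 − 1)/109.6 + (4.335 − 1)/18.49 = 1.519
NF = 10 log₁₀(1.519) = 1.82 dB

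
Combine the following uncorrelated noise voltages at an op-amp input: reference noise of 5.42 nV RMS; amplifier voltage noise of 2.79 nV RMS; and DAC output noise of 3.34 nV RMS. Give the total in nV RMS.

6.95 nV

Uncorrelated sources add in power (mean-square): V_tot = √(ΣV_i²)
V_tot = √[(5.42×10⁻⁹)² + (2.79×10⁻⁹)² + (3.34×10⁻⁹)²] = 6.95×10⁻⁹ V = 6.95 nV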